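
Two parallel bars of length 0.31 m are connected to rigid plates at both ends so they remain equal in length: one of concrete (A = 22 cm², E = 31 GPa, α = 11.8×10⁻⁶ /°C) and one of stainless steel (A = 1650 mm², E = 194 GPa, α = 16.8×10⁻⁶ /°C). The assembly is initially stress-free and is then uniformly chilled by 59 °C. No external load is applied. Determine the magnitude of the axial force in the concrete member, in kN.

P ≈ 16.6 kN (compressive in the concrete)

Both members must finish at the same length. With the larger α, the stainless steel tends to over-contract; the plates restrain it, putting the stainless steel in tension and the concrete in compression. With no external load the two internal forces are equal and opposite, magnitude P.
Setting the final lengths equal and cancelling L: (α₁ − α₂)ΔT = P/(A₁E₁) + P/(A₂E₂).
|α₁ − α₂|·ΔT = 5×10⁻⁶ × 59 = 0.000295.
1/(A₁E₁) + 1/(A₂E₂) = 1/(2200×31×10³) + 1/(1650×194×10³) = 1.779×10⁻⁸ N⁻¹.
P = 0.000295 / 1.779×10⁻⁸ = 16590 N = 16.59 kN.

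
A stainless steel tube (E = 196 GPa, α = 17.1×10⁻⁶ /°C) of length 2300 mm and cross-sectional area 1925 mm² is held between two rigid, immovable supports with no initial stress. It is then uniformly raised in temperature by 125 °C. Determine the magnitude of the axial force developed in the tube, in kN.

With zero net strain, σ = E·αΔT = 196 GPa × 17.1×10⁻⁶ × 125 = 419 MPa.
Axial force P = σA = 419 × 1925 = 806500 N = 806.5 kN, compressive.

P ≈ 806 kN (compressive)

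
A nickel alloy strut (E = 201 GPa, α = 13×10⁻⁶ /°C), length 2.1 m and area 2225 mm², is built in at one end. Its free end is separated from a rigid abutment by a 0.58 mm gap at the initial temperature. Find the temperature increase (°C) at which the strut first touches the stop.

The gap closes when αΔT L = 0.58 mm, since the strut is still unstressed at that instant.
So ΔT = g/(αL) = 0.58/(13×10⁻⁶ × 2100) = 21.25 °C.

ΔT ≈ 21.2 °C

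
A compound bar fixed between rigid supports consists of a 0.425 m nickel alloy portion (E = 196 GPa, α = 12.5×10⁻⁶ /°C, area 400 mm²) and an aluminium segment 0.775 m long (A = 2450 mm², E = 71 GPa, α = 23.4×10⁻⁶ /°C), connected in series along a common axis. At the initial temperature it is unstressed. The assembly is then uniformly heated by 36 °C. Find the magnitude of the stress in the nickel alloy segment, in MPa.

σ ≈ 214 MPa (compressive)

With the walls removed the bar would change length by δ_free = Σ αᵢΔT Lᵢ = 12.5×10⁻⁶×36×425 + 23.4×10⁻⁶×36×775 = 0.8441 mm.
The walls prevent any net length change, so an axial force P (same in every segment) develops. Compatibility: P · Σ Lᵢ/(AᵢEᵢ) = δ_free.
Σ Lᵢ/(AᵢEᵢ) = 425/(400×196×10³) + 775/(2450×71×10³) = 9.876×10⁻⁶ mm/N.
Hence P = δ_free / Σ(L/AE) = 0.8441/9.876×10⁻⁶ = 85.47 kN (compressive).
σ_{nickel alloy} = P / A = 85470 / 400 = 213.7 MPa.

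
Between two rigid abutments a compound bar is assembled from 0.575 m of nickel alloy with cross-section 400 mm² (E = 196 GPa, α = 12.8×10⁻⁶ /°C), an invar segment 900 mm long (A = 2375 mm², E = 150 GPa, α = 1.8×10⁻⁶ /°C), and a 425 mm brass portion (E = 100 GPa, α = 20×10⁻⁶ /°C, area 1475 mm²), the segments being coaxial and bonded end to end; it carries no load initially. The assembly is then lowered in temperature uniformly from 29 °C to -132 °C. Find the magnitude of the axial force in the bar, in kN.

P ≈ 221 kN (tensile)

If the supports were absent, the total length change would be Σ αᵢΔT Lᵢ = 12.8×10⁻⁶×161×575 + 1.8×10⁻⁶×161×900 + 20×10⁻⁶×161×425 = 2.814 mm.
The walls prevent any net length change, so an axial force P (same in every segment) develops. Compatibility: P · Σ Lᵢ/(AᵢEᵢ) = δ_free.
Σ Lᵢ/(AᵢEᵢ) = 575/(400×196×10³) + 900/(2375×150×10³) + 425/(1475×100×10³) = 1.274×10⁻⁵ mm/N.
P = 2.814 / 1.274×10⁻⁵ = 220900 N = 220.9 kN, tensile.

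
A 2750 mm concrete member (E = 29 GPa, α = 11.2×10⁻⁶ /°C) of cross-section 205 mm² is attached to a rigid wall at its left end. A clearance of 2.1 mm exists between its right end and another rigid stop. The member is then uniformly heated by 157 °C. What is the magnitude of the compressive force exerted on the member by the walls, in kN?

If the wall were absent the member would grow by αΔT L = 11.2×10⁻⁶ × 157 × 2750 = 4.836 mm.
The gap closes (δ_free > 2.1 mm) and the wall then resists a further 4.836 − 2.1 = 2.736 mm of expansion.
So σ = E(δ_free − g)/L = 29×10³ × 2.736/2750 = 28.85 MPa.
Force on the wall = σA = 28.85 × 205 mm² = 5.914 kN.

P ≈ 5.91 kN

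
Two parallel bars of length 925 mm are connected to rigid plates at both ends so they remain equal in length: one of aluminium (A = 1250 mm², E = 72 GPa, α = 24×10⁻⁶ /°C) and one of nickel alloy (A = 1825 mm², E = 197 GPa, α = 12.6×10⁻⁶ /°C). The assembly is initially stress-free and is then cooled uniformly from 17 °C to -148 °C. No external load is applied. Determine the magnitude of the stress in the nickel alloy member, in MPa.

σ ≈ 74.2 MPa (compressive)

Both members must finish at the same length. With the larger α, the aluminium tends to over-contract; the plates restrain it, putting the aluminium in tension and the nickel alloy in compression. With no external load the two internal forces are equal and opposite, magnitude P.
Equating the net (thermal + elastic) strains gives |α₁ − α₂|·ΔT = P·[1/(A₁E₁) + 1/(A₂E₂)].
|α₁ − α₂|·ΔT = 11.4×10⁻⁶ × 165 = 0.001881.
1/(A₁E₁) + 1/(A₂E₂) = 1/(1250×72×10³) + 1/(1825×197×10³) = 1.389×10⁻⁸ N⁻¹.
So P = 0.001881 / 1.389×10⁻⁸ = 135.4 kN.
σ_{nickel alloy} = P/A₂ = 135400/1825 = 74.19 MPa, compressive.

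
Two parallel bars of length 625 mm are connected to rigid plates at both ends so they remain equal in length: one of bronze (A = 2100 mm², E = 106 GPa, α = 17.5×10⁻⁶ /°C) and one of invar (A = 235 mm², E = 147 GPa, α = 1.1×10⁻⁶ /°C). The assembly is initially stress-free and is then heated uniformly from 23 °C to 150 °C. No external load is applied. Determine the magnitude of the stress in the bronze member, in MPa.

The bronze has the larger α, so on heating it would change length more than the invar if both were free. The rigid plates force a common final length, so the bronze is put into compression and the invar into tension, with equal and opposite forces P (no external load).
Compatibility of the two members (thermal + elastic change equal): (α₁ − α₂)ΔT = P·[1/(A₁E₁) + 1/(A₂E₂)].
|α₁ − α₂|·ΔT = 16.4×10⁻⁶ × 127 = 0.002083.
1/(A₁E₁) + 1/(A₂E₂) = 1/(2100×106×10³) + 1/(235×147×10³) = 3.344×10⁻⁸ N⁻¹.
P = 0.002083 / 3.344×10⁻⁸ = 62280 N = 62.28 kN.
σ_{bronze} = P/A₁ = 62280/2100 = 29.66 MPa, compressive.

σ ≈ 29.7 MPa (compressive)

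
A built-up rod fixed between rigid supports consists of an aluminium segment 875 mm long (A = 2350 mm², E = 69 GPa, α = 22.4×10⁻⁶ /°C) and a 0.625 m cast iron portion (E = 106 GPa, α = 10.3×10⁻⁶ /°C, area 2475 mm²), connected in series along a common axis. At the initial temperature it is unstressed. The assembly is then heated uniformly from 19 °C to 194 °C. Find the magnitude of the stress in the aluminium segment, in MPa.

σ ≈ 249 MPa (compressive)

With the walls removed the bar would change length by δ_free = Σ αᵢΔT Lᵢ = 22.4×10⁻⁶×175×875 + 10.3×10⁻⁶×175×625 = 4.557 mm.
Since the ends are fixed, an axial force P builds up, equal in every segment, with P · Σ Lᵢ/(AᵢEᵢ) = δ_free.
Σ Lᵢ/(AᵢEᵢ) = 875/(2350×69×10³) + 625/(2475×106×10³) = 7.779×10⁻⁶ mm/N.
So P = 4.557 / 7.779×10⁻⁶ = 585.8 kN, compressive.
σ_{aluminium} = P / A = 585800 / 2350 = 249.3 MPa.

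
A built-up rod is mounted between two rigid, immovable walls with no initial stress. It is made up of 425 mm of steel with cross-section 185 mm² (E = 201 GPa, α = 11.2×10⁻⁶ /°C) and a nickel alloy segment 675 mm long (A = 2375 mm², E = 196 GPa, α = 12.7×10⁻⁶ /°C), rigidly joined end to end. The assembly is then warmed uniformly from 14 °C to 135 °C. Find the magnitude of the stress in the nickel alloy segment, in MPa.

σ ≈ 52.7 MPa (compressive)

Free thermal expansion of the whole bar: Σ αᵢΔT Lᵢ = 11.2×10⁻⁶×121×425 + 12.7×10⁻⁶×121×675 = 1.613 mm.
The rigid supports impose zero overall length change; the single axial force P common to all segments must satisfy P Σ Lᵢ/(AᵢEᵢ) = δ_free.
Σ Lᵢ/(AᵢEᵢ) = 425/(185×201×10³) + 675/(2375×196×10³) = 1.288×10⁻⁵ mm/N.
So P = 1.613 / 1.288×10⁻⁵ = 125.3 kN, compressive.
σ_{nickel alloy} = P / A = 125300 / 2375 = 52.74 MPa.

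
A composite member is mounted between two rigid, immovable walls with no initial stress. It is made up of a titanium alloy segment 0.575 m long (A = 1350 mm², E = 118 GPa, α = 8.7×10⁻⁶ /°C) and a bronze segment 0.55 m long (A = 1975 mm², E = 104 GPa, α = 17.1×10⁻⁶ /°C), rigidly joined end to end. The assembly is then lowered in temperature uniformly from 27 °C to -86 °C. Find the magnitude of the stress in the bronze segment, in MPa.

σ ≈ 131 MPa (tensile)

Free thermal contraction of the whole bar: Σ αᵢΔT Lᵢ = 8.7×10⁻⁶×113×575 + 17.1×10⁻⁶×113×550 = 1.628 mm.
The walls prevent any net length change, so an axial force P (same in every segment) develops. Compatibility: P · Σ Lᵢ/(AᵢEᵢ) = δ_free.
The series flexibility is Σ Lᵢ/(AᵢEᵢ) = 575/(1350×118×10³) + 550/(1975×104×10³) = 6.287×10⁻⁶ mm/N.
P = 1.628 / 6.287×10⁻⁶ = 258900 N = 258.9 kN, tensile.
σ_{bronze} = P / A = 258900 / 1975 = 131.1 MPa.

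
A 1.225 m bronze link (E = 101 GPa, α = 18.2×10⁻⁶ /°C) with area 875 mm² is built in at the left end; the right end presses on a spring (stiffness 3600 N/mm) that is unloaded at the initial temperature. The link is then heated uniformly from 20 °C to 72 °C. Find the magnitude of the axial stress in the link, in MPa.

The unrestrained thermal change is αΔT L = 18.2×10⁻⁶ × 52 × 1225 = 1.159 mm.
Let P be the compressive force at the spring. The link shortens elastically by PL/(AE) and the spring compresses by P/k; together these equal δ_free.
P [ L/(AE) + 1/k ] = δ_free → P [ 1225/(875×101×10³) + 1/(3600) ] = 1.159.
P = 1.159 / 0.0002916 = 3975 N.
σ = P/A = 3975/875 = 4.543 MPa.

σ ≈ 4.54 MPa (compressive)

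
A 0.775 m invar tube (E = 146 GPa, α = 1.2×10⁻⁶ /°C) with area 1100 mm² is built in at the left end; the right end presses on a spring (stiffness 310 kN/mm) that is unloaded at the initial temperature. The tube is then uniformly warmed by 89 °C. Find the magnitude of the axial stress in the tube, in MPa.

σ ≈ 9.35 MPa (compressive)

If the spring were absent the tube would lengthen by αΔT L = 1.2×10⁻⁶ × 89 × 775 = 0.08277 mm.
With a force P in the spring, the elastic change of the tube is PL/(AE) and that of the spring is P/k; compatibility requires their sum to equal δ_free.
P [ L/(AE) + 1/k ] = δ_free → P [ 775/(1100×146×10³) + 1/(310×10³) ] = 0.08277.
P = 0.08277 / 8.051×10⁻⁶ = 10280 N.
σ = P/A = 10280/1100 = 9.346 MPa.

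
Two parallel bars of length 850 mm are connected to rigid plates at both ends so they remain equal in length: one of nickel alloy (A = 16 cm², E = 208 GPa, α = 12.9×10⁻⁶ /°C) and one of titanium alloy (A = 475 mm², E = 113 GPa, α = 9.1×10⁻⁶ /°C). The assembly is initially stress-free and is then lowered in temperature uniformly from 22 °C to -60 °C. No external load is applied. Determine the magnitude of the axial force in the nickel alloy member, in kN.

P ≈ 14.4 kN (tensile in the nickel alloy)

Both members must finish at the same length. With the larger α, the nickel alloy tends to over-contract; the plates restrain it, putting the nickel alloy in tension and the titanium alloy in compression. With no external load the two internal forces are equal and opposite, magnitude P.
Setting the final lengths equal and cancelling L: (α₁ − α₂)ΔT = P/(A₁E₁) + P/(A₂E₂).
|α₁ − α₂|·ΔT = 3.8×10⁻⁶ × 82 = 0.0003116.
1/(A₁E₁) + 1/(A₂E₂) = 1/(1600×208×10³) + 1/(475×113×10³) = 2.164×10⁻⁸ N⁻¹.
So P = 0.0003116 / 2.164×10⁻⁸ = 14.4 kN.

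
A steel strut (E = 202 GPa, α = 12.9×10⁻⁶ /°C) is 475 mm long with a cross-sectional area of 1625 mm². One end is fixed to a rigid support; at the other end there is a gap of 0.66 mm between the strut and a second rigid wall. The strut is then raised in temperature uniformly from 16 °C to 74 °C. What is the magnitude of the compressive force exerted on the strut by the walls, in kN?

Free thermal elongation = αΔT L = 12.9×10⁻⁶ × 58 × 475 = 0.3554 mm.
This is smaller than the 0.66 mm clearance, so the strut expands freely without reaching the stop — the stress is zero.

P ≈ 0 kN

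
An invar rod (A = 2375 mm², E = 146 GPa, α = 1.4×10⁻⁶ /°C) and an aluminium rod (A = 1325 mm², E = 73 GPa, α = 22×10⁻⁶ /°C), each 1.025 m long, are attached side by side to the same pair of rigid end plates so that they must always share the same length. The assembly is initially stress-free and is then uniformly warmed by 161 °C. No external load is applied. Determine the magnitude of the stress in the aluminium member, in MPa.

Both members must finish at the same length. With the larger α, the aluminium tends to over-expand; the plates restrain it, putting the aluminium in compression and the invar in tension. With no external load the two internal forces are equal and opposite, magnitude P.
Equating the net (thermal + elastic) strains gives |α₁ − α₂|·ΔT = P·[1/(A₁E₁) + 1/(A₂E₂)].
|α₁ − α₂|·ΔT = 20.6×10⁻⁶ × 161 = 0.003317.
1/(A₁E₁) + 1/(A₂E₂) = 1/(2375×146×10³) + 1/(1325×73×10³) = 1.322×10⁻⁸ N⁻¹.
P = 0.003317 / 1.322×10⁻⁸ = 250800 N = 250.8 kN.
σ_{aluminium} = P/A₂ = 250800/1325 = 189.3 MPa, compressive.

σ ≈ 189 MPa (compressive)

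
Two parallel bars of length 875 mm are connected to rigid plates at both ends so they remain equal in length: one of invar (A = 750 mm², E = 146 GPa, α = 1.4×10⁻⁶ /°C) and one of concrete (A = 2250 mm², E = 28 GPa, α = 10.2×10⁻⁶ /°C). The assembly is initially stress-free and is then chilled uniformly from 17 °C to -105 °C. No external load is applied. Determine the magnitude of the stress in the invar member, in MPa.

Both members must finish at the same length. With the larger α, the concrete tends to over-contract; the plates restrain it, putting the concrete in tension and the invar in compression. With no external load the two internal forces are equal and opposite, magnitude P.
Setting the final lengths equal and cancelling L: (α₁ − α₂)ΔT = P/(A₁E₁) + P/(A₂E₂).
|α₁ − α₂|·ΔT = 8.8×10⁻⁶ × 122 = 0.001074.
1/(A₁E₁) + 1/(A₂E₂) = 1/(750×146×10³) + 1/(2250×28×10³) = 2.501×10⁻⁸ N⁻¹.
So P = 0.001074 / 2.501×10⁻⁸ = 42.93 kN.
σ_{invar} = P/A₁ = 42930/750 = 57.25 MPa, compressive.

σ ≈ 57.2 MPa (compressive)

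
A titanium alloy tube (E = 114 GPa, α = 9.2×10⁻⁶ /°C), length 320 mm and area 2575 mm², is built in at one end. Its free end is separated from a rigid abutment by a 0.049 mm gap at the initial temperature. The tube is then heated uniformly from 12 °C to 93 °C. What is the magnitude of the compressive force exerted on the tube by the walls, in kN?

If the wall were absent the tube would grow by αΔT L = 9.2×10⁻⁶ × 81 × 320 = 0.2385 mm.
This exceeds the 0.049 mm gap, so the wall pushes back. The portion of expansion that must be recovered elastically is δ_free − gap = 0.2385 − 0.049 = 0.1895 mm.
Compatibility: PL/(AE) = 0.1895 mm, so σ = P/A = E × (0.1895/320) = 67.5 MPa.
Force on the wall = σA = 67.5 × 2575 mm² = 173.8 kN.

P ≈ 174 kN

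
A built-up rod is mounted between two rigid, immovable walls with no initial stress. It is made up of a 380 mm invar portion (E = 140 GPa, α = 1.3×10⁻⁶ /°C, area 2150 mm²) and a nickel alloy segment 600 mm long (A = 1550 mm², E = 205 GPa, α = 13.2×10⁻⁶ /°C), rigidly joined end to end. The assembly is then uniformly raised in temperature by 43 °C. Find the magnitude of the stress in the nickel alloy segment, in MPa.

If the supports were absent, the total length change would be Σ αᵢΔT Lᵢ = 1.3×10⁻⁶×43×380 + 13.2×10⁻⁶×43×600 = 0.3618 mm.
The rigid supports impose zero overall length change; the single axial force P common to all segments must satisfy P Σ Lᵢ/(AᵢEᵢ) = δ_free.
The series flexibility is Σ Lᵢ/(AᵢEᵢ) = 380/(2150×140×10³) + 600/(1550×205×10³) = 3.151×10⁻⁶ mm/N.
So P = 0.3618 / 3.151×10⁻⁶ = 114.8 kN, compressive.
σ_{nickel alloy} = P / A = 114800 / 1550 = 74.08 MPa.

σ ≈ 74.1 MPa (compressive)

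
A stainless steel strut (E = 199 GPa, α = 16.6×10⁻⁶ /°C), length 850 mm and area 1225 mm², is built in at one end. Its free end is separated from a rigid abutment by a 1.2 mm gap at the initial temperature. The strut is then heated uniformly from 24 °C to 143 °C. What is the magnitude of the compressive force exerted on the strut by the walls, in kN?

P ≈ 137 kN

Free thermal elongation = αΔT L = 16.6×10⁻⁶ × 119 × 850 = 1.679 mm.
The gap closes (δ_free > 1.2 mm) and the wall then resists a further 1.679 − 1.2 = 0.4791 mm of expansion.
Compatibility: PL/(AE) = 0.4791 mm, so σ = P/A = E × (0.4791/850) = 112.2 MPa.
P = σA = 112.2 × 1225 = 137.4 kN.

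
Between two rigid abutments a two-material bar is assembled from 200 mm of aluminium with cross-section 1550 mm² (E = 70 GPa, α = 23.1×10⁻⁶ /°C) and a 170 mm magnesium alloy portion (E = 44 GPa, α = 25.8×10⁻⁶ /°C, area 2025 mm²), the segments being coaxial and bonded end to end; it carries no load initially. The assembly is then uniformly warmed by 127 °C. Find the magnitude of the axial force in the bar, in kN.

P ≈ 305 kN (compressive)

With the walls removed the bar would change length by δ_free = Σ αᵢΔT Lᵢ = 23.1×10⁻⁶×127×200 + 25.8×10⁻⁶×127×170 = 1.144 mm.
The walls prevent any net length change, so an axial force P (same in every segment) develops. Compatibility: P · Σ Lᵢ/(AᵢEᵢ) = δ_free.
The series flexibility is Σ Lᵢ/(AᵢEᵢ) = 200/(1550×70×10³) + 170/(2025×44×10³) = 3.751×10⁻⁶ mm/N.
P = 1.144 / 3.751×10⁻⁶ = 304900 N = 304.9 kN, compressive.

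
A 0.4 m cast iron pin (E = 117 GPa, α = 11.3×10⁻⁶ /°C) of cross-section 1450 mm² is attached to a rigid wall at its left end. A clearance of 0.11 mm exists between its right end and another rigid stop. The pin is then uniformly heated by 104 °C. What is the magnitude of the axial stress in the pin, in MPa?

If the wall were absent the pin would grow by αΔT L = 11.3×10⁻⁶ × 104 × 400 = 0.4701 mm.
The gap closes (δ_free > 0.11 mm) and the wall then resists a further 0.4701 − 0.11 = 0.3601 mm of expansion.
Compatibility: PL/(AE) = 0.3601 mm, so σ = P/A = E × (0.3601/400) = 105.3 MPa.

σ ≈ 105 MPa (compressive)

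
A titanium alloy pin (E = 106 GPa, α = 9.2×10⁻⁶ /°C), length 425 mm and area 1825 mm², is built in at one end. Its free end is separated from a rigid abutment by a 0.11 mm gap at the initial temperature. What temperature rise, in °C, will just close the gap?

Contact occurs when the free expansion equals the gap: αΔT L = 0.11 mm.
So ΔT = g/(αL) = 0.11/(9.2×10⁻⁶ × 425) = 28.13 °C.

ΔT ≈ 28.1 °C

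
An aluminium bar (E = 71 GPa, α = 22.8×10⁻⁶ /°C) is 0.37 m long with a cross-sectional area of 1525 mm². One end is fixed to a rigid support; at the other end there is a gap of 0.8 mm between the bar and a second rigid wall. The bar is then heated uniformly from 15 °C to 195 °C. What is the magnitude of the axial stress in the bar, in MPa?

σ ≈ 138 MPa (compressive)

Unrestrained expansion: δ_free = αΔT L = 22.8×10⁻⁶ × 180 × 370 = 1.518 mm.
The gap closes (δ_free > 0.8 mm) and the wall then resists a further 1.518 − 0.8 = 0.7185 mm of expansion.
So σ = E(δ_free − g)/L = 71×10³ × 0.7185/370 = 137.9 MPa.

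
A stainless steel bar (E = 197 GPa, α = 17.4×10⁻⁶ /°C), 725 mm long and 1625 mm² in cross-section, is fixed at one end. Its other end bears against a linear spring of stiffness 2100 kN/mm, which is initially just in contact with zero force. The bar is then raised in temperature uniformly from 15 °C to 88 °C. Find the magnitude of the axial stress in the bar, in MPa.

σ ≈ 207 MPa (compressive)

If the spring were absent the bar would lengthen by αΔT L = 17.4×10⁻⁶ × 73 × 725 = 0.9209 mm.
Let P be the compressive force at the spring. The bar shortens elastically by PL/(AE) and the spring compresses by P/k; together these equal δ_free.
So P = δ_free / [L/(AE) + 1/k] = 0.9209 / [ 725/(1625×197×10³) + 1/(2100×10³) ].
P = 0.9209 / 2.741×10⁻⁶ = 336000 N.
σ = P/A = 336000/1625 = 206.8 MPa.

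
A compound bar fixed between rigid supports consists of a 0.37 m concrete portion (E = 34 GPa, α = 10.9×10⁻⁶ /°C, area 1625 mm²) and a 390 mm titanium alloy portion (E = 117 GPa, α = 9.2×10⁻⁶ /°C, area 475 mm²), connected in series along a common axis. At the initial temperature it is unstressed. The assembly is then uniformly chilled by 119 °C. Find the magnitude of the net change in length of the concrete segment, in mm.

If the supports were absent, the total length change would be Σ αᵢΔT Lᵢ = 10.9×10⁻⁶×119×370 + 9.2×10⁻⁶×119×390 = 0.9069 mm.
The rigid supports impose zero overall length change; the single axial force P common to all segments must satisfy P Σ Lᵢ/(AᵢEᵢ) = δ_free.
The series flexibility is Σ Lᵢ/(AᵢEᵢ) = 370/(1625×34×10³) + 390/(475×117×10³) = 1.371×10⁻⁵ mm/N.
P = 0.9069 / 1.371×10⁻⁵ = 66130 N = 66.13 kN, tensile.
For the concrete segment, free thermal change = 10.9×10⁻⁶×119×370 = 0.4799 mm and elastic change from P = 66130×370/(1625×34×10³) = 0.4428 mm; these oppose, so the net change is 0.0371 mm (segment shortens).

|ΔL| ≈ 0.0371 mm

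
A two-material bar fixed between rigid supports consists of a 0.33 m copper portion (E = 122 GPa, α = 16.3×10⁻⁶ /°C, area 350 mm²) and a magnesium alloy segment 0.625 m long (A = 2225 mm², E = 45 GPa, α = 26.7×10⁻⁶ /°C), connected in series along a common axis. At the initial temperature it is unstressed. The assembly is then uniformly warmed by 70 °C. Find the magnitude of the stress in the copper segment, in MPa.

If the supports were absent, the total length change would be Σ αᵢΔT Lᵢ = 16.3×10⁻⁶×70×330 + 26.7×10⁻⁶×70×625 = 1.545 mm.
Since the ends are fixed, an axial force P builds up, equal in every segment, with P · Σ Lᵢ/(AᵢEᵢ) = δ_free.
The series flexibility is Σ Lᵢ/(AᵢEᵢ) = 330/(350×122×10³) + 625/(2225×45×10³) = 1.397×10⁻⁵ mm/N.
Hence P = δ_free / Σ(L/AE) = 1.545/1.397×10⁻⁵ = 110.6 kN (compressive).
σ_{copper} = P / A = 110600 / 350 = 315.9 MPa.

σ ≈ 316 MPa (compressive)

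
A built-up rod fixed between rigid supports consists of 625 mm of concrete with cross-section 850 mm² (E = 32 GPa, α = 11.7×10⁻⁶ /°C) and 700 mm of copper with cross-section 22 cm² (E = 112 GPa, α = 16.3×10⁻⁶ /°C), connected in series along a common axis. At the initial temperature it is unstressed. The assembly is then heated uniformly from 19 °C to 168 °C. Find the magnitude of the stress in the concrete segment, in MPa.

σ ≈ 127 MPa (compressive)

Free thermal expansion of the whole bar: Σ αᵢΔT Lᵢ = 11.7×10⁻⁶×149×625 + 16.3×10⁻⁶×149×700 = 2.79 mm.
The walls prevent any net length change, so an axial force P (same in every segment) develops. Compatibility: P · Σ Lᵢ/(AᵢEᵢ) = δ_free.
Σ Lᵢ/(AᵢEᵢ) = 625/(850×32×10³) + 700/(2200×112×10³) = 2.582×10⁻⁵ mm/N.
P = 2.79 / 2.582×10⁻⁵ = 108000 N = 108 kN, compressive.
σ_{concrete} = P / A = 108000 / 850 = 127.1 MPa.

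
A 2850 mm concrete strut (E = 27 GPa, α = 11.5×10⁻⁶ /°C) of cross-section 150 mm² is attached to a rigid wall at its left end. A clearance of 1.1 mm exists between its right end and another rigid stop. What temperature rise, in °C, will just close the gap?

Contact occurs when the free expansion equals the gap: αΔT L = 1.1 mm.
So ΔT = g/(αL) = 1.1/(11.5×10⁻⁶ × 2850) = 33.56 °C.

ΔT ≈ 33.6 °C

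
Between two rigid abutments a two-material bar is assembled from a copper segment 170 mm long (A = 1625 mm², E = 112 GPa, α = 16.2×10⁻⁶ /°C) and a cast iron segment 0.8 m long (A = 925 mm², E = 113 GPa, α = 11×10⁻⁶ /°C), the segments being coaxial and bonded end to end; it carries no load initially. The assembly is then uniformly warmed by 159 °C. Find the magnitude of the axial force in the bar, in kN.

If the supports were absent, the total length change would be Σ αᵢΔT Lᵢ = 16.2×10⁻⁶×159×170 + 11×10⁻⁶×159×800 = 1.837 mm.
The walls prevent any net length change, so an axial force P (same in every segment) develops. Compatibility: P · Σ Lᵢ/(AᵢEᵢ) = δ_free.
The series flexibility is Σ Lᵢ/(AᵢEᵢ) = 170/(1625×112×10³) + 800/(925×113×10³) = 8.588×10⁻⁶ mm/N.
Hence P = δ_free / Σ(L/AE) = 1.837/8.588×10⁻⁶ = 213.9 kN (compressive).

P ≈ 214 kN (compressive)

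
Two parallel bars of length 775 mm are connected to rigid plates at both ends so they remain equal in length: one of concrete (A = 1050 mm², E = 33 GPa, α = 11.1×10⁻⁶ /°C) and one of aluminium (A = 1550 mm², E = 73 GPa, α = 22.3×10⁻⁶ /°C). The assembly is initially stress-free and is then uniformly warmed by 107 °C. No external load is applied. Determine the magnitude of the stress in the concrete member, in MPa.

Both members must finish at the same length. With the larger α, the aluminium tends to over-expand; the plates restrain it, putting the aluminium in compression and the concrete in tension. With no external load the two internal forces are equal and opposite, magnitude P.
Setting the final lengths equal and cancelling L: (α₁ − α₂)ΔT = P/(A₁E₁) + P/(A₂E₂).
|α₁ − α₂|·ΔT = 11.2×10⁻⁶ × 107 = 0.001198.
1/(A₁E₁) + 1/(A₂E₂) = 1/(1050×33×10³) + 1/(1550×73×10³) = 3.77×10⁻⁸ N⁻¹.
P = 0.001198 / 3.77×10⁻⁸ = 31790 N = 31.79 kN.
σ_{concrete} = P/A₁ = 31790/1050 = 30.28 MPa, tensile.

σ ≈ 30.3 MPa (tensile)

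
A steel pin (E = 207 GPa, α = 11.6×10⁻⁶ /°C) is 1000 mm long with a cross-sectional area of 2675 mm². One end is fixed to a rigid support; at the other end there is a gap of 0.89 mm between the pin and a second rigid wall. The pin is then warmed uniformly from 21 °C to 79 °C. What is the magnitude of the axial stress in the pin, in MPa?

σ ≈ 0 MPa

If the wall were absent the pin would grow by αΔT L = 11.6×10⁻⁶ × 58 × 1000 = 0.6728 mm.
This is smaller than the 0.89 mm clearance, so the pin expands freely without reaching the stop — the stress is zero.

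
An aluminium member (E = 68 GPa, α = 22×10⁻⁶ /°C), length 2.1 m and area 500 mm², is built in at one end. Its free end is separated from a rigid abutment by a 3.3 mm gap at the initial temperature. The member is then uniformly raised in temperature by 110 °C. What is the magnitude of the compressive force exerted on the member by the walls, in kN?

Unrestrained expansion: δ_free = αΔT L = 22×10⁻⁶ × 110 × 2100 = 5.082 mm.
The gap closes (δ_free > 3.3 mm) and the wall then resists a further 5.082 − 3.3 = 1.782 mm of expansion.
Compatibility: PL/(AE) = 1.782 mm, so σ = P/A = E × (1.782/2100) = 57.7 MPa.
P = σA = 57.7 × 500 = 28.85 kN.

P ≈ 28.9 kN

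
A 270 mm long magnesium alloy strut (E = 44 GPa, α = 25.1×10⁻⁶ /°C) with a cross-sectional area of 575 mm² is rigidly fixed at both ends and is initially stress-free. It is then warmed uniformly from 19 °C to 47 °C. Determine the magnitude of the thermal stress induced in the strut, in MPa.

The supports are rigid, so the total axial strain is zero. The restrained thermal strain is ε = αΔT = 25.1×10⁻⁶ × 28 = 702.8×10⁻⁶.
Hence σ = E·αΔT = 44×10³ × 702.8×10⁻⁶ = 30.92 MPa, compressive.

σ ≈ 30.9 MPa (compressive)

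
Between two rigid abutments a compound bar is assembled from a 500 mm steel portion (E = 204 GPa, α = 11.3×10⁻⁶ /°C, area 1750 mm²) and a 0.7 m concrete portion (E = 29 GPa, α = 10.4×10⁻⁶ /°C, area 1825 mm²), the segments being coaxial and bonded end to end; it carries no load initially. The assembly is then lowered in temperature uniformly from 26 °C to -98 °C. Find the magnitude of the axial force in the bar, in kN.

P ≈ 110 kN (tensile)

With the walls removed the bar would change length by δ_free = Σ αᵢΔT Lᵢ = 11.3×10⁻⁶×124×500 + 10.4×10⁻⁶×124×700 = 1.603 mm.
The rigid supports impose zero overall length change; the single axial force P common to all segments must satisfy P Σ Lᵢ/(AᵢEᵢ) = δ_free.
Σ Lᵢ/(AᵢEᵢ) = 500/(1750×204×10³) + 700/(1825×29×10³) = 1.463×10⁻⁵ mm/N.
So P = 1.603 / 1.463×10⁻⁵ = 109.6 kN, tensile.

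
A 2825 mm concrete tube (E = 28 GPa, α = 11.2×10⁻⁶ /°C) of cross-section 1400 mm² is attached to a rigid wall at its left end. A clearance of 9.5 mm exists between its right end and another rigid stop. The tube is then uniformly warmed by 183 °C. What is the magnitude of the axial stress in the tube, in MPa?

If the wall were absent the tube would grow by αΔT L = 11.2×10⁻⁶ × 183 × 2825 = 5.79 mm.
Since δ_free = 5.79 mm is less than the 9.5 mm gap, the tube never touches the wall. No axial force develops.

σ ≈ 0 MPa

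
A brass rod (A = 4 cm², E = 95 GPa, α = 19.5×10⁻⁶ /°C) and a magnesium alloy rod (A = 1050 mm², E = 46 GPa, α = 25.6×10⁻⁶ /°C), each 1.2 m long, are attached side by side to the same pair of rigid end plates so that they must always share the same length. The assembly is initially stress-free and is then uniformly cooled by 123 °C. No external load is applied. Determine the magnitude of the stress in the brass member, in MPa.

σ ≈ 39.9 MPa (compressive)

Equilibrium of a rigid end plate with no external load gives equal and opposite internal forces ±P in the two members. Since α_{magnesium alloy} > α_{brass}, cooling drives the magnesium alloy into tension and the brass into compression.
Setting the final lengths equal and cancelling L: (α₁ − α₂)ΔT = P/(A₁E₁) + P/(A₂E₂).
|α₁ − α₂|·ΔT = 6.1×10⁻⁶ × 123 = 0.0007503.
1/(A₁E₁) + 1/(A₂E₂) = 1/(400×95×10³) + 1/(1050×46×10³) = 4.702×10⁻⁸ N⁻¹.
So P = 0.0007503 / 4.702×10⁻⁸ = 15.96 kN.
σ_{brass} = P/A₁ = 15960/400 = 39.89 MPa, compressive.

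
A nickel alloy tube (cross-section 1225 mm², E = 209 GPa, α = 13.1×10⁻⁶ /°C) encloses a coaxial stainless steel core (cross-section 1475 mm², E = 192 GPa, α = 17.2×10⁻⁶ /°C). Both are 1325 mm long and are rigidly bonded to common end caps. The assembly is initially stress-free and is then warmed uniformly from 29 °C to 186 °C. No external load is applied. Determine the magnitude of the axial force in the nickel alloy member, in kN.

P ≈ 86.6 kN (tensile in the nickel alloy)

Both members must finish at the same length. With the larger α, the stainless steel tends to over-expand; the plates restrain it, putting the stainless steel in compression and the nickel alloy in tension. With no external load the two internal forces are equal and opposite, magnitude P.
Setting the final lengths equal and cancelling L: (α₁ − α₂)ΔT = P/(A₁E₁) + P/(A₂E₂).
|α₁ − α₂|·ΔT = 4.1×10⁻⁶ × 157 = 0.0006437.
1/(A₁E₁) + 1/(A₂E₂) = 1/(1225×209×10³) + 1/(1475×192×10³) = 7.437×10⁻⁹ N⁻¹.
So P = 0.0006437 / 7.437×10⁻⁹ = 86.55 kN.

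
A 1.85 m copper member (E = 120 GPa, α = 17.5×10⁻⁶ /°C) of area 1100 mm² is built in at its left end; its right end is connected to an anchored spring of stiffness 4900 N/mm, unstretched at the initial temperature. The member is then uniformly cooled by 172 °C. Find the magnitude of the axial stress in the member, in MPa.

σ ≈ 23.2 MPa (tensile)

The unrestrained thermal change is αΔT L = 17.5×10⁻⁶ × 172 × 1850 = 5.568 mm.
Let P be the tensile force in the spring. The member extends elastically by PL/(AE) and the spring stretches by P/k; together these equal δ_free.
P [ L/(AE) + 1/k ] = δ_free → P [ 1850/(1100×120×10³) + 1/(4900) ] = 5.568.
P = 5.568 / 0.0002181 = 25530 N.
σ = P/A = 25530/1100 = 23.21 MPa.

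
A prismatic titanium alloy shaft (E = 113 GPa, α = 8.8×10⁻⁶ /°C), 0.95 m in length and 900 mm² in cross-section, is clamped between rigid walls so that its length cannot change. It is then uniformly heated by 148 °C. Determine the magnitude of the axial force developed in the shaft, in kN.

P ≈ 132 kN (compressive)

Full restraint means ε = 0, so the stress is σ = EαΔT = 113×10³ × 8.8×10⁻⁶ × 148 = 147.2 MPa.
Then P = σA = 147.2 × 900 mm² = 132.5 kN, compressive.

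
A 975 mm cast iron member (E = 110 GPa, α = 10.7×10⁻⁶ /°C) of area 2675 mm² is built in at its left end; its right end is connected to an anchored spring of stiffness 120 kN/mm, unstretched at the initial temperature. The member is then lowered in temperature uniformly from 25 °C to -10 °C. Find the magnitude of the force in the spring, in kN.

Free thermal contraction: δ_free = αΔT L = 10.7×10⁻⁶ × 35 × 975 = 0.3651 mm.
Let P be the tensile force in the spring. The member extends elastically by PL/(AE) and the spring stretches by P/k; together these equal δ_free.
So P = δ_free / [L/(AE) + 1/k] = 0.3651 / [ 975/(2675×110×10³) + 1/(120×10³) ].
P = 0.3651 / 1.165×10⁻⁵ = 31350 N.

P ≈ 31.4 kN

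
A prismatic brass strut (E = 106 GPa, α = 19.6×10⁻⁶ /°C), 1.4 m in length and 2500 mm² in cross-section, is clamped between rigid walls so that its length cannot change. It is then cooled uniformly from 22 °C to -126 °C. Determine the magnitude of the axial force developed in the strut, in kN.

With zero net strain, σ = E·αΔT = 106 GPa × 19.6×10⁻⁶ × 148 = 307.5 MPa.
P = AEαΔT = 2500 × 106×10³ × 19.6×10⁻⁶ × 148 = 768.7 kN (tensile).

P ≈ 769 kN (tensile)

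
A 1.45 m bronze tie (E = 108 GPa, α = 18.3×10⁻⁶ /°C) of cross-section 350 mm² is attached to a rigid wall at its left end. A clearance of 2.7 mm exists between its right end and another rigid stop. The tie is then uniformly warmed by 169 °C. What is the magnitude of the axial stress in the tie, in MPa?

σ ≈ 133 MPa (compressive)

If the wall were absent the tie would grow by αΔT L = 18.3×10⁻⁶ × 169 × 1450 = 4.484 mm.
The gap closes (δ_free > 2.7 mm) and the wall then resists a further 4.484 − 2.7 = 1.784 mm of expansion.
That suppressed elongation corresponds to σ = E·Δ/L = 108×10³ × 1.784/1450 = 132.9 MPa.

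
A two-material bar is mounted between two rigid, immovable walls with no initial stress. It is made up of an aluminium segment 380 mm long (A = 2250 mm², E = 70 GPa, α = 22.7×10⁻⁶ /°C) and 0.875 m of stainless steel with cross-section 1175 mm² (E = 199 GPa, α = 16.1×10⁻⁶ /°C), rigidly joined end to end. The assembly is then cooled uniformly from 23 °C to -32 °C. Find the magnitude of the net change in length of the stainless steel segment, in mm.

With the walls removed the bar would change length by δ_free = Σ αᵢΔT Lᵢ = 22.7×10⁻⁶×55×380 + 16.1×10⁻⁶×55×875 = 1.249 mm.
The walls prevent any net length change, so an axial force P (same in every segment) develops. Compatibility: P · Σ Lᵢ/(AᵢEᵢ) = δ_free.
The series flexibility is Σ Lᵢ/(AᵢEᵢ) = 380/(2250×70×10³) + 875/(1175×199×10³) = 6.155×10⁻⁶ mm/N.
Hence P = δ_free / Σ(L/AE) = 1.249/6.155×10⁻⁶ = 203 kN (tensile).
For the stainless steel segment, free thermal change = 16.1×10⁻⁶×55×875 = 0.7748 mm and elastic change from P = 203000×875/(1175×199×10³) = 0.7595 mm; these oppose, so the net change is 0.0153 mm (segment shortens).

|ΔL| ≈ 0.0153 mm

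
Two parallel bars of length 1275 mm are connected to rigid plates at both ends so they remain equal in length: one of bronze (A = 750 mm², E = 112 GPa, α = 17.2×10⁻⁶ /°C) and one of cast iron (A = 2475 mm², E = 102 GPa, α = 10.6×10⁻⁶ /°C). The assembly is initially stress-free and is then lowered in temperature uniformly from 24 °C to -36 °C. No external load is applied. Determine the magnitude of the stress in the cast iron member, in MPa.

σ ≈ 10.1 MPa (compressive)

Equilibrium of a rigid end plate with no external load gives equal and opposite internal forces ±P in the two members. Since α_{bronze} > α_{cast iron}, cooling drives the bronze into tension and the cast iron into compression.
Compatibility of the two members (thermal + elastic change equal): (α₁ − α₂)ΔT = P·[1/(A₁E₁) + 1/(A₂E₂)].
|α₁ − α₂|·ΔT = 6.6×10⁻⁶ × 60 = 0.000396.
1/(A₁E₁) + 1/(A₂E₂) = 1/(750×112×10³) + 1/(2475×102×10³) = 1.587×10⁻⁸ N⁻¹.
So P = 0.000396 / 1.587×10⁻⁸ = 24.96 kN.
σ_{cast iron} = P/A₂ = 24960/2475 = 10.08 MPa, compressive.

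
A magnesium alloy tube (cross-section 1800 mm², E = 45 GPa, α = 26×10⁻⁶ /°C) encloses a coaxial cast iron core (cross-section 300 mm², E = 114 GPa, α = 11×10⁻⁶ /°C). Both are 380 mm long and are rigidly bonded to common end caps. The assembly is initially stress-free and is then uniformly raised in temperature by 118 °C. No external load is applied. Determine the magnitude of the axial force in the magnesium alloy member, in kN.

The magnesium alloy has the larger α, so on heating it would change length more than the cast iron if both were free. The rigid plates force a common final length, so the magnesium alloy is put into compression and the cast iron into tension, with equal and opposite forces P (no external load).
Compatibility of the two members (thermal + elastic change equal): (α₁ − α₂)ΔT = P·[1/(A₁E₁) + 1/(A₂E₂)].
|α₁ − α₂|·ΔT = 15×10⁻⁶ × 118 = 0.00177.
1/(A₁E₁) + 1/(A₂E₂) = 1/(1800×45×10³) + 1/(300×114×10³) = 4.159×10⁻⁸ N⁻¹.
So P = 0.00177 / 4.159×10⁻⁸ = 42.56 kN.

P ≈ 42.6 kN (compressive in the magnesium alloy)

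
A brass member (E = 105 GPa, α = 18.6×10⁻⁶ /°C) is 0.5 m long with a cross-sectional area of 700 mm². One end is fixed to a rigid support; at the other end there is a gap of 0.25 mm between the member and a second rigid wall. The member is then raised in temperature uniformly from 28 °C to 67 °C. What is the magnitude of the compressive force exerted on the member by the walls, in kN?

If the wall were absent the member would grow by αΔT L = 18.6×10⁻⁶ × 39 × 500 = 0.3627 mm.
After closing the 0.25 mm clearance, 0.3627 − 0.25 = 0.1127 mm of expansion remains to be suppressed by the wall.
So σ = E(δ_free − g)/L = 105×10³ × 0.1127/500 = 23.67 MPa.
Force on the wall = σA = 23.67 × 700 mm² = 16.57 kN.

P ≈ 16.6 kN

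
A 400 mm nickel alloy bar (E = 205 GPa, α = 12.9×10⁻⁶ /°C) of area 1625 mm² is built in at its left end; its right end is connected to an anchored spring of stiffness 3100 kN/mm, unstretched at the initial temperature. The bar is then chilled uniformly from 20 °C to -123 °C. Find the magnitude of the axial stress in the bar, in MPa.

σ ≈ 298 MPa (tensile)

Free thermal contraction: δ_free = αΔT L = 12.9×10⁻⁶ × 143 × 400 = 0.7379 mm.
With a force P in the spring, the elastic change of the bar is PL/(AE) and that of the spring is P/k; compatibility requires their sum to equal δ_free.
So P = δ_free / [L/(AE) + 1/k] = 0.7379 / [ 400/(1625×205×10³) + 1/(3100×10³) ].
P = 0.7379 / 1.523×10⁻⁶ = 484400 N.
σ = P/A = 484400/1625 = 298.1 MPa.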